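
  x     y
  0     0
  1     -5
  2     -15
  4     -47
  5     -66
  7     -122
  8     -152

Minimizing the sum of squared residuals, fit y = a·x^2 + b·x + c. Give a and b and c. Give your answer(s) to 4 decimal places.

a = -1.8802, b = -4.1266, c = 0.4824

Compute the Gram sums: Σx^2·x^2 = 7395, Σx^2·x = 1053, Σx^2 = 159, Σx·x = 159, Σx = 27, Σ1 = 7.
And Σx^2·y = -18173, Σx·y = -2623, Σy = -407.
MᵀM·[a, b, c]ᵀ = Mᵀy becomes [[7395, 1053, 159]; [1053, 159, 27]; [159, 27, 7]]·[a, b, c]ᵀ = [-18173, -2623, -407]ᵀ.
Solving the 3×3 system (Gaussian elimination) gives a = -15574/8283, b = -34181/8283, c = 1332/2761.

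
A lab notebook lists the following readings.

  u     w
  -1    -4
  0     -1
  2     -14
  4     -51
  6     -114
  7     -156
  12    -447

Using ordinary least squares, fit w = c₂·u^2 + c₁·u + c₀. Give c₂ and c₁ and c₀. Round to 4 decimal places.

c₂ = -3.0548, c₁ = -0.5343, c₀ = -1.0375

Compute the Gram sums: Σu^2·u^2 = 24706, Σu^2·u = 2358, Σu^2 = 250, Σu·u = 250, Σu = 30, Σ1 = 7.
And Σu^2·w = -76992, Σu·w = -7368, Σw = -787.
AᵀA·[c₂, c₁, c₀]ᵀ = Aᵀw becomes [[24706, 2358, 250]; [2358, 250, 30]; [250, 30, 7]]·[c₂, c₁, c₀]ᵀ = [-76992, -7368, -787]ᵀ.
Row-reducing yields c₂ = -348242/113997, c₁ = -257/481, c₀ = -118267/113997.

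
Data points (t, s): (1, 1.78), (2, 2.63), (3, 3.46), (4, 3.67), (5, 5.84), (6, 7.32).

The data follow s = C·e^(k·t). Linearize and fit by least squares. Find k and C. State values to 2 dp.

k = 0.27, C = 1.43

Taking logs, ln s = k·t + ln C, so regress ln s on t.
Sums: Σt = 21.0000, Σ(t)² = 91.0000, Σln s = 7.8404, Σt·ln s = 32.2025.
Normal system: [[91.0000, 21.0000]; [21.0000, 6]]·[k, ln C]ᵀ = [32.2025, 7.8404]ᵀ.
Slope k = (n·Σt·ln s − Σt·Σln s)/(n·Σ(t)² − (Σt)²) = (6·32.2025 − 21.0000·7.8404)/105.0000 = 0.27206; ln C = (Σln s − k·Σt)/n = 0.35452, so C = exp(0.35452) = 1.42549.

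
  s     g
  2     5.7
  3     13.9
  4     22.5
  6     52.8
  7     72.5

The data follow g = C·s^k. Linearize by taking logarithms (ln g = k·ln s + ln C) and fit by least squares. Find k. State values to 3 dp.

k = 2.010

Let Y = ln g. Fitting Y = k·ln s + ln C by least squares:
Σln s = 6.9157, Σ(ln s)² = 10.6062, Σln g = 15.7360, Σln s·ln g = 23.8566.
Equations: 10.6062·k + 6.9157·ln C = 23.8566;  6.9157·k + 5·ln C = 15.7360.
Δ = 10.6062·5 − (6.9157)² = 5.2037; k = (23.8566·5 − 6.9157·15.7360)/5.2037 = 2.00960, ln C = (10.6062·15.7360 − 6.9157·23.8566)/5.2037 = 0.36763.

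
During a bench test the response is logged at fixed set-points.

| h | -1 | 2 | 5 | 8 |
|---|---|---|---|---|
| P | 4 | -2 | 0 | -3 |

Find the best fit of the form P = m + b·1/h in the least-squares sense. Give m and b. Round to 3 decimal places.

m = -0.433, b = -4.175

Forming AᵀA = [[4, -7/40]; [-7/40, 2089/1600]] and AᵀP = [-1, -43/8]ᵀ gives AᵀA·[m, b]ᵀ = AᵀP.
Δ = 4·(2089/1600) − (-7/40)² = 8307/1600.
m = ((-1)·(2089/1600) − (-7/40)·(-43/8))/(8307/1600) = -1198/2769; b = (4·(-43/8) − (-7/40)·(-1))/(8307/1600) = -11560/2769.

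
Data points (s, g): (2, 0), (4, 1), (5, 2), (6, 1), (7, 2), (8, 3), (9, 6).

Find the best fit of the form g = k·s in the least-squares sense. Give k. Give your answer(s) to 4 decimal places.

The normal equations are: 275·k = 112.
k = 112/275 = 0.407273.

k = 0.4073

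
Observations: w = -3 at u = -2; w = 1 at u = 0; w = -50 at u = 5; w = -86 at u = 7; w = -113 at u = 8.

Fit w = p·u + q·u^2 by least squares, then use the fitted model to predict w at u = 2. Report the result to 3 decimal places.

ŵ = -10.068

With design matrix M, MᵀM = [[142, 972]; [972, 7138]] and Mᵀw = [-1750, -12708]ᵀ.
Eliminating q: 7138·(row 1) − 972·(row 2) gives 68812·p = 7138·(-1750) − 972·(-12708) = -139324, so p = -34831/17203.
Then q = ((-12708) − 972·(-34831/17203))/7138 = -25884/17203.
At u = 2: ŵ = (-34831/17203)·(2) + (-25884/17203)·(4) = -173198/17203.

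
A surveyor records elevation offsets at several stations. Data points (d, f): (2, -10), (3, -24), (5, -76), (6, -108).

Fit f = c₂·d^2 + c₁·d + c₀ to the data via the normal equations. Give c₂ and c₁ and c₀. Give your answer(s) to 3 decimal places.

With design matrix X, XᵀX = [[2018, 376, 74]; [376, 74, 16]; [74, 16, 4]] and Xᵀf = [-6044, -1120, -218]ᵀ.
Solving the 3×3 system (Gaussian elimination) gives c₂ = -3, c₁ = -4/5, c₀ = 21/5.

c₂ = -3.000, c₁ = -0.800, c₀ = 4.200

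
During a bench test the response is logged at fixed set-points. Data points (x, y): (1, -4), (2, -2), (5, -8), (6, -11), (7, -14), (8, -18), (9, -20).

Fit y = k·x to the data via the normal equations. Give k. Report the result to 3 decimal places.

Sums needed: Σx·x = 260.
And Σx·y = -536.
Normal equations: [[260]]·[k]ᵀ = [-536]ᵀ.
Hence k = -536 / 260 ≈ -2.06154.

k = -2.062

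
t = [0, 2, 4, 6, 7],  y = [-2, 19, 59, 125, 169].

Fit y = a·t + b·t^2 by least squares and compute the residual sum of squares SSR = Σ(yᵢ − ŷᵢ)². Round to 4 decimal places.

Normal-equation sums: Σt·t = 105, Σt·t^2 = 631, Σt^2·t^2 = 3969.
For Mᵀy: Σt·y = 2207, Σt^2·y = 13801.
So MᵀM·[a, b]ᵀ = Mᵀy: [[105, 631]; [631, 3969]]·[a, b]ᵀ = [2207, 13801]ᵀ.
det = 105·3969 − 631² = 18584.
a = (2207·3969 − 631·13801)/18584 = 278/101; b = (105·13801 − 631·2207)/18584 = 307/101.
Residuals: -2, 135/101, -65/101, -95/101, 80/101; SSR = 779/101.

SSR = 7.7129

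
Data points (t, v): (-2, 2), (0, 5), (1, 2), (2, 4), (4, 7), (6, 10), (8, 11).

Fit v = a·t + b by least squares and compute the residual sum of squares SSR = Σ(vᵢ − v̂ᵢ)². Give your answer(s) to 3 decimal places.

Setting ∂/∂a … = 0 gives: 125·a + 19·b = 182;  19·a + 7·b = 41.
(Σt·t = 125, Σt = 19, Σ1 = 7, Σt·v = 182, Σv = 41.)
Eliminating b: 7·(row 1) − 19·(row 2) gives 514·a = 7·182 − 19·41 = 495, so a = 495/514.
Then b = (41 − 19·(495/514))/7 = 1667/514.
Residuals: 351/514, 903/514, -567/257, -601/514, -49/514, 503/514, 27/514; SSR = 5529/514.

SSR = 10.757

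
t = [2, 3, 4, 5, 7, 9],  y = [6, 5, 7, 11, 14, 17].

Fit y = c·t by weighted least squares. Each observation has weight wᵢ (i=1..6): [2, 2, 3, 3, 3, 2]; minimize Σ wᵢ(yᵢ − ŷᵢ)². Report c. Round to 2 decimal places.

Compute the Gram sums: Σwᵢ·t·t = 458.
And Σwᵢ·t·y = 903.
c = 903/458 = 1.97162.

c = 1.97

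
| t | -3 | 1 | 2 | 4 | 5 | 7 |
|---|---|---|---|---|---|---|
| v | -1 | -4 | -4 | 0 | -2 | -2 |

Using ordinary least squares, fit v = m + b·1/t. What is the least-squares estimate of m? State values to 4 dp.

m = -1.3972

Forming XᵀX = [[6, 739/420]; [739/420, 261781/176400]] and Xᵀv = [-13, -667/105]ᵀ gives XᵀX·[m, b]ᵀ = Xᵀv.
Δ = 6·(261781/176400) − (739/420)² = 204913/35280.
m = ((-13)·(261781/176400) − (739/420)·(-667/105))/(204913/35280) = -1431501/1024565; b = (6·(-667/105) − (739/420)·(-13))/(204913/35280) = -537684/204913.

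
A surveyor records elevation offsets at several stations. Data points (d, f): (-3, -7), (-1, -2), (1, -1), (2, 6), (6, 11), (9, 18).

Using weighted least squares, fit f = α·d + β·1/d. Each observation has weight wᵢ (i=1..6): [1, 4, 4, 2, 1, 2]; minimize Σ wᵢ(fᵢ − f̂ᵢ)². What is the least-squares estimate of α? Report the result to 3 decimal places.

From the data, Σwᵢ·d·d = 223, Σwᵢ·d·1/d = 14, Σwᵢ·1/d·1/d = 2807/324.
Right-hand side: Σwᵢ·d·f = 439, Σwᵢ·1/d·f = 109/6.
det = 223·(2807/324) − 14² = 562457/324.
α = (439·(2807/324) − 14·(109/6))/(562457/324) = 164267/80351; β = (223·(109/6) − 14·439)/(562457/324) = -678726/562457.

α = 2.044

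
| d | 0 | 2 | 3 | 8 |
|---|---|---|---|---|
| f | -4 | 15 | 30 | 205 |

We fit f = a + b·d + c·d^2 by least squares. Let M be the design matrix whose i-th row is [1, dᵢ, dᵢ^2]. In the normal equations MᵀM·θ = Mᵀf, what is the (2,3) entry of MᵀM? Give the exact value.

Row 2 ↔ basis d, column 3 ↔ basis d^2, so (MᵀM)_{2,3} = Σᵢ (d)·(d^2) = (0)·(0) + (2)·(4) + (3)·(9) + (8)·(64) = 547.

547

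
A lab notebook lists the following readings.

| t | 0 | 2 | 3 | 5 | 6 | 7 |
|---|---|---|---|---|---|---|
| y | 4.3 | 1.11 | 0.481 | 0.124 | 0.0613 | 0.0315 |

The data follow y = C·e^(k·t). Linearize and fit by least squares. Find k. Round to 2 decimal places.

Taking logs, ln y = k·t + ln C, so regress ln y on t.
AᵀA = [[123.0000, 23.0000]; [23.0000, 6]], rhs = [-53.3805, -7.5061]ᵀ  (here Σt = 23.0000, Σ(t)² = 123.0000, Σln y = -7.5061, Σt·ln y = -53.3805).
Slope k = (n·Σt·ln y − Σt·Σln y)/(n·Σ(t)² − (Σt)²) = (6·-53.3805 − 23.0000·-7.5061)/209.0000 = -0.70642; ln C = (Σln y − k·Σt)/n = 1.45693.

k = -0.71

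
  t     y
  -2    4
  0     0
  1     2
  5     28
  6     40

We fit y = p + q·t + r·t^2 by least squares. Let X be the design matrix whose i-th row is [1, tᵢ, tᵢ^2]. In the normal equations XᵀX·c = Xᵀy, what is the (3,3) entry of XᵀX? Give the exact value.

Row 3 ↔ basis t^2, column 3 ↔ basis t^2, so (XᵀX)_{3,3} = Σᵢ (t^2)·(t^2) = (4)·(4) + (0)·(0) + (1)·(1) + (25)·(25) + (36)·(36) = 1938.

1938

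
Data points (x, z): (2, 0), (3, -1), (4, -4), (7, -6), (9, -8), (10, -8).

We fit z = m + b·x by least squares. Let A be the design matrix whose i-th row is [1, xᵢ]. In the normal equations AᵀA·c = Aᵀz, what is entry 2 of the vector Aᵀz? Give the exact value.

-213

Entry 2 ↔ basis x, so (Aᵀz)_{2} = Σᵢ (x)·zᵢ = (2)·(0) + (3)·(-1) + (4)·(-4) + (7)·(-6) + (9)·(-8) + (10)·(-8) = -213.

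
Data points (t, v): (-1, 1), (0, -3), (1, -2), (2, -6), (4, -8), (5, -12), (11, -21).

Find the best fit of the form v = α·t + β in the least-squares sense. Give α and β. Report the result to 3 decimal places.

α = -1.798, β = -1.636

Forming AᵀA = [[168, 22]; [22, 7]] and Aᵀv = [-338, -51]ᵀ gives AᵀA·[α, β]ᵀ = Aᵀv.
det = 168·7 − 22² = 692.
α = ((-338)·7 − 22·(-51))/692 = -311/173; β = (168·(-51) − 22·(-338))/692 = -283/173.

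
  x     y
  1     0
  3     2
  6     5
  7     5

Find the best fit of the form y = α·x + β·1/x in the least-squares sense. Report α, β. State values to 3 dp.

With design matrix M, MᵀM = [[95, 4]; [4, 2045/1764]] and Mᵀy = [71, 31/14]ᵀ.
Δ = 95·(2045/1764) − 4² = 166051/1764.
α = (71·(2045/1764) − 4·(31/14))/(166051/1764) = 129571/166051; β = (95·(31/14) − 4·71)/(166051/1764) = -129906/166051.

α = 0.780, β = -0.782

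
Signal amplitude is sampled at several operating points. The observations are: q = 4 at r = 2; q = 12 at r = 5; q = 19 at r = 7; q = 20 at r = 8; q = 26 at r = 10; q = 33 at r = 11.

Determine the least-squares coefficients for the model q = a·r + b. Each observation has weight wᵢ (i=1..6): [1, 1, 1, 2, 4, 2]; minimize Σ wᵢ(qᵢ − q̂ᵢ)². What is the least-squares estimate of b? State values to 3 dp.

Sums needed: Σwᵢ·r·r = 848, Σwᵢ·r = 92, Σwᵢ·1 = 11.
Moment sums: Σwᵢ·r·q = 2287, Σwᵢ·q = 245.
MᵀWM·[a, b]ᵀ = MᵀWq becomes [[848, 92]; [92, 11]]·[a, b]ᵀ = [2287, 245]ᵀ.
Eliminating b: 11·(row 1) − 92·(row 2) gives 864·a = 11·2287 − 92·245 = 2617, so a = 2617/864.
Then b = (245 − 92·(2617/864))/11 = -661/216.

b = -3.060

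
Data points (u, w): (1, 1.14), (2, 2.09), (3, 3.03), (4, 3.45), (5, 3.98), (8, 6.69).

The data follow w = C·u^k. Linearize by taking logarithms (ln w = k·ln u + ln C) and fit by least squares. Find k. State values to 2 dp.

k = 0.82

Let Y = ln w. Fitting Y = k·ln u + ln C by least squares:
Σln u = 6.8669, Σ(ln u)² = 10.5236, Σln w = 6.4970, Σln u·ln w = 9.6209.
Equations: 10.5236·k + 6.8669·ln C = 9.6209;  6.8669·k + 6·ln C = 6.4970.
Slope k = (n·Σln u·ln w − Σln u·Σln w)/(n·Σ(ln u)² − (Σln u)²) = (6·9.6209 − 6.8669·6.4970)/15.9867 = 0.82010; ln C = (Σln w − k·Σln u)/n = 0.14424.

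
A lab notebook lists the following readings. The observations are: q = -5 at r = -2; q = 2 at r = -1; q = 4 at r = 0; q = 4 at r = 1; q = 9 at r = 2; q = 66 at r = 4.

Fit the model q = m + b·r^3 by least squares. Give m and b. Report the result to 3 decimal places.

With design matrix X, XᵀX = [[6, 64]; [64, 4226]] and Xᵀq = [80, 4338]ᵀ.
Determinant 6·4226 − 64² = 21260.
m = (80·4226 − 64·4338)/21260 = 15112/5315; b = (6·4338 − 64·80)/21260 = 5227/5315.

m = 2.843, b = 0.983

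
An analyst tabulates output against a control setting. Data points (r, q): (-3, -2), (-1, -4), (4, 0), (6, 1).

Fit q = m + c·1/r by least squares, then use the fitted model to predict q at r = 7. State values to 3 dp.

With design matrix M, MᵀM = [[4, -11/12]; [-11/12, 173/144]] and Mᵀq = [-5, 29/6]ᵀ.
det = 4·(173/144) − (-11/12)² = 571/144.
m = ((-5)·(173/144) − (-11/12)·(29/6))/(571/144) = -227/571; c = (4·(29/6) − (-11/12)·(-5))/(571/144) = 2124/571.
At r = 7: q̂ = (-227/571)·(1) + (2124/571)·(1/7) = 535/3997.

q̂ = 0.134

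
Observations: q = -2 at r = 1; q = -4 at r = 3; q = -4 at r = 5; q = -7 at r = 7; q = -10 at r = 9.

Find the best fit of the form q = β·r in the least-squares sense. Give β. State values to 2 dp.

From the data, Σr·r = 165.
Moment sums: Σr·q = -173.
β = (-173)/165 = -1.04848.

β = -1.05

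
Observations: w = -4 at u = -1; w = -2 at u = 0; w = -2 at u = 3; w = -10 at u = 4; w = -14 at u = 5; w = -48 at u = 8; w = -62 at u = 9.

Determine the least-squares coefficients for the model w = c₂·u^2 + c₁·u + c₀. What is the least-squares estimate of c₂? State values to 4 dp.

c₂ = -1.0079

Entries of AᵀA: Σu^2·u^2 = 11620, Σu^2·u = 1456, Σu^2 = 196, Σu·u = 196, Σu = 28, Σ1 = 7.
And Σu^2·w = -8626, Σu·w = -1054, Σw = -142.
Normal equations: [[11620, 1456, 196]; [1456, 196, 28]; [196, 28, 7]]·[c₂, c₁, c₀]ᵀ = [-8626, -1054, -142]ᵀ.
Row-reducing yields c₂ = -127/126, c₁ = 41/18, c₀ = -74/63.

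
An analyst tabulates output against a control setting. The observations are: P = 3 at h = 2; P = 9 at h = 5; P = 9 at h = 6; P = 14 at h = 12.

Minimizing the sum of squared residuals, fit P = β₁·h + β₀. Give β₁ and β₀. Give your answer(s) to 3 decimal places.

Forming AᵀA = [[209, 25]; [25, 4]] and AᵀP = [273, 35]ᵀ gives AᵀA·[β₁, β₀]ᵀ = AᵀP.
Δ = 209·4 − 25² = 211.
β₁ = (273·4 − 25·35)/211 = 217/211; β₀ = (209·35 − 25·273)/211 = 490/211.

β₁ = 1.028, β₀ = 2.322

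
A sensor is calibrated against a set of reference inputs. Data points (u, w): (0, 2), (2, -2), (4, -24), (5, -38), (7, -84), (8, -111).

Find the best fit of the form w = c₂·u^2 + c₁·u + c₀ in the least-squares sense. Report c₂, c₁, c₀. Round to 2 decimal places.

c₂ = -1.98, c₁ = 1.65, c₀ = 2.14

Entries of XᵀX: Σu^2·u^2 = 7394, Σu^2·u = 1052, Σu^2 = 158, Σu·u = 158, Σu = 26, Σ1 = 6.
Moment sums: Σu^2·w = -12562, Σu·w = -1766, Σw = -257.
So XᵀX·[c₂, c₁, c₀]ᵀ = Xᵀw: [[7394, 1052, 158]; [1052, 158, 26]; [158, 26, 6]]·[c₂, c₁, c₀]ᵀ = [-12562, -1766, -257]ᵀ.
Row-reducing yields c₂ = -34579/17466, c₁ = 28861/17466, c₀ = 12463/5822.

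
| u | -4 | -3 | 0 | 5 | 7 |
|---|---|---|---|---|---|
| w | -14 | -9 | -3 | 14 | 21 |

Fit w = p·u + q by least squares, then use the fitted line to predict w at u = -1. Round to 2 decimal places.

ŵ = -4.39

Sums needed: Σu·u = 99, Σu = 5, Σ1 = 5.
Right-hand side: Σu·w = 300, Σw = 9.
So XᵀX·[p, q]ᵀ = Xᵀw: [[99, 5]; [5, 5]]·[p, q]ᵀ = [300, 9]ᵀ.
Determinant 99·5 − 5² = 470.
p = (300·5 − 5·9)/470 = 291/94; q = (99·9 − 5·300)/470 = -609/470.
At u = -1: ŵ = (291/94)·(-1) + (-609/470)·(1) = -1032/235.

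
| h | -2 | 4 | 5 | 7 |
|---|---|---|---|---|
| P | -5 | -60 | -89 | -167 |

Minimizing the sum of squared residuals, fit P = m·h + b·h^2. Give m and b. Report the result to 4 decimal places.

m = -3.2227, b = -2.9410

The normal equations are: 94·m + 524·b = -1844;  524·m + 3298·b = -11388.
(Σh·h = 94, Σh·h^2 = 524, Σh^2·h^2 = 3298, Σh·P = -1844, Σh^2·P = -11388.)
Δ = 94·3298 − 524² = 35436.
m = ((-1844)·3298 − 524·(-11388))/35436 = -28550/8859; b = (94·(-11388) − 524·(-1844))/35436 = -26054/8859.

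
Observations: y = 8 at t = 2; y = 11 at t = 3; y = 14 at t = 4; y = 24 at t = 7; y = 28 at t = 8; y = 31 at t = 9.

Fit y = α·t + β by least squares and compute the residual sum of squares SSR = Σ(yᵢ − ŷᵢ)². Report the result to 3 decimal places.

Entries of AᵀA: Σt·t = 223, Σt = 33, Σ1 = 6.
Right-hand side: Σt·y = 776, Σy = 116.
So AᵀA·[α, β]ᵀ = Aᵀy: [[223, 33]; [33, 6]]·[α, β]ᵀ = [776, 116]ᵀ.
det = 223·6 − 33² = 249.
α = (776·6 − 33·116)/249 = 276/83; β = (223·116 − 33·776)/249 = 260/249.
Residuals: 76/249, -5/249, -86/249, -80/249, 88/249, 7/249; SSR = 110/249.

SSR = 0.442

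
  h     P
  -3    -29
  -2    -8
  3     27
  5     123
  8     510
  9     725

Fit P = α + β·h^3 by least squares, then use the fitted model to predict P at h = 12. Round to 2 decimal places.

MᵀM·[α, β]ᵀ = MᵀP reads: 6·α + 1358·β = 1348;  1358·α + 810732·β = 806596.
Determinant 6·810732 − 1358² = 3020228.
α = (1348·810732 − 1358·806596)/3020228 = -622658/755057; β = (6·806596 − 1358·1348)/3020228 = 752248/755057.
At h = 12: P̂ = (-622658/755057)·(1) + (752248/755057)·(1728) = 1299261886/755057.

P̂ = 1720.75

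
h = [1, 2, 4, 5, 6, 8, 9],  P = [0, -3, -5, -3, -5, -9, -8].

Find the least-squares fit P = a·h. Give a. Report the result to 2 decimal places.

a = -0.95

Sums needed: Σh·h = 227.
Right-hand side: Σh·P = -215.
So XᵀX·[a]ᵀ = XᵀP: [[227]]·[a]ᵀ = [-215]ᵀ.
Hence a = -215 / 227 ≈ -0.947137.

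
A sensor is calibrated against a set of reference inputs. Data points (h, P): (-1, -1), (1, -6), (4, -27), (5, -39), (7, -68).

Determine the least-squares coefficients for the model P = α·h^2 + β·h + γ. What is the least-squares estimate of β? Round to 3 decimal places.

β = -2.165

Sums needed: Σh^2·h^2 = 3284, Σh^2·h = 532, Σh^2 = 92, Σh·h = 92, Σh = 16, Σ1 = 5.
Right-hand side: Σh^2·P = -4746, Σh·P = -784, ΣP = -141.
So XᵀX·[α, β, γ]ᵀ = XᵀP: [[3284, 532, 92]; [532, 92, 16]; [92, 16, 5]]·[α, β, γ]ᵀ = [-4746, -784, -141]ᵀ.
Row-reducing yields α = -605/588, β = -1273/588, γ = -344/147.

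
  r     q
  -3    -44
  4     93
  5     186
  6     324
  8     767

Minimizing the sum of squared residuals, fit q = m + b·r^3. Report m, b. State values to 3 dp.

m = -2.639, b = 1.505

Setting ∂/∂m … = 0 gives: 5·m + 890·b = 1326;  890·m + 329250·b = 493078.
(Σ1 = 5, Σr^3 = 890, Σr^3·r^3 = 329250, Σq = 1326, Σr^3·q = 493078.)
Determinant 5·329250 − 890² = 854150.
m = (1326·329250 − 890·493078)/854150 = -225392/85415; b = (5·493078 − 890·1326)/854150 = 25705/17083.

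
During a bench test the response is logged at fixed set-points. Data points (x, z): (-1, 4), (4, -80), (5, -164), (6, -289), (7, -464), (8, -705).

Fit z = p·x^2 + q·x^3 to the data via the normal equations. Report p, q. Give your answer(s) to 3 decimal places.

With design matrix M, MᵀM = [[8675, 61499]; [61499, 446171]] and Mᵀz = [-83636, -608160]ᵀ.
det = 8675·446171 − 61499² = 88406424.
p = ((-83636)·446171 − 61499·(-608160))/88406424 = 21318521/22101606; q = (8675·(-608160) − 61499·(-83636))/88406424 = -33064409/22101606.

p = 0.965, q = -1.496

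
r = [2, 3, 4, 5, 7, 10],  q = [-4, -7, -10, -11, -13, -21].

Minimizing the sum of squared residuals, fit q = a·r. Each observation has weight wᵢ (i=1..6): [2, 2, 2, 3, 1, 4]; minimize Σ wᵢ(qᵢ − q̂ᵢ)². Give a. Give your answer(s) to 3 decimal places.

a = -2.120

The normal equations are: 582·a = -1234.
(Σwᵢ·r·r = 582, Σwᵢ·r·q = -1234.)
Hence a = -1234 / 582 ≈ -2.12027.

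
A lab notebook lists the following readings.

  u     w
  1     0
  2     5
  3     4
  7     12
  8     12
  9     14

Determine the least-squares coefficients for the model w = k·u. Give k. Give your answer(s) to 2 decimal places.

MᵀM·[k]ᵀ = Mᵀw reads: 208·k = 328.
Hence k = 328 / 208 ≈ 1.57692.

k = 1.58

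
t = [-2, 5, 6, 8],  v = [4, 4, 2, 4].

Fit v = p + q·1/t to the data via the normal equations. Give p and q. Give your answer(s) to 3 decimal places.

p = 3.498, q = -1.012

Normal-equation sums: Σ1 = 4, Σ1/t = -1/120, Σ1/t·1/t = 4801/14400.
For Aᵀv: Σv = 14, Σ1/t·v = -11/30.
Normal equations: [[4, -1/120]; [-1/120, 4801/14400]]·[p, q]ᵀ = [14, -11/30]ᵀ.
Determinant 4·(4801/14400) − (-1/120)² = 6401/4800.
p = (14·(4801/14400) − (-1/120)·(-11/30))/(6401/4800) = 22390/6401; q = (4·(-11/30) − (-1/120)·14)/(6401/4800) = -6480/6401.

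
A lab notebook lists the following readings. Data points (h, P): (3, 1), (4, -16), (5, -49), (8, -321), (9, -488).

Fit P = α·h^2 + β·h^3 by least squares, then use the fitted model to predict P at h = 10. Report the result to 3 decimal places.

P̂ = -703.908

Compute the Gram sums: Σh^2·h^2 = 11619, Σh^2·h^3 = 96209, Σh^3·h^3 = 814035.
And Σh^2·P = -61544, Σh^3·P = -527226.
Normal equations: [[11619, 96209]; [96209, 814035]]·[α, β]ᵀ = [-61544, -527226]ᵀ.
Determinant 11619·814035 − 96209² = 202100984.
α = ((-61544)·814035 − 96209·(-527226))/202100984 = 312458097/101050492; β = (11619·(-527226) − 96209·(-61544))/202100984 = -102376099/101050492.
At h = 10: P̂ = (312458097/101050492)·(100) + (-102376099/101050492)·(1000) = -17782572325/25262623.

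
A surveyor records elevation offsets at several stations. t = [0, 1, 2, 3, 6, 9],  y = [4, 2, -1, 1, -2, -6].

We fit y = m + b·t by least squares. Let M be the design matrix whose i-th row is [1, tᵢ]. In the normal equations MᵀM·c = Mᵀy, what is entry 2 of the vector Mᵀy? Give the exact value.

-63

Entry 2 ↔ basis t, so (Mᵀy)_{2} = Σᵢ (t)·yᵢ = (0)·(4) + (1)·(2) + (2)·(-1) + (3)·(1) + (6)·(-2) + (9)·(-6) = -63.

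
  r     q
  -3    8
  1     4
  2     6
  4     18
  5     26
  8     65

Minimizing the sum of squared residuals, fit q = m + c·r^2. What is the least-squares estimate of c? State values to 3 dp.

c = 0.987

Sums needed: Σ1 = 6, Σr^2 = 119, Σr^2·r^2 = 5075.
Right-hand side: Σq = 127, Σr^2·q = 5198.
Eliminating c: 5075·(row 1) − 119·(row 2) gives 16289·m = 5075·127 − 119·5198 = 25963, so m = 3709/2327.
Then c = (5198 − 119·(3709/2327))/5075 = 16075/16289.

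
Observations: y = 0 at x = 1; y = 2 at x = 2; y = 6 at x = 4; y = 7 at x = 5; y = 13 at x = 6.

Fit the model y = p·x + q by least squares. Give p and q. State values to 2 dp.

p = 2.34, q = -2.81

Normal-equation sums: Σx·x = 82, Σx = 18, Σ1 = 5.
Right-hand side: Σx·y = 141, Σy = 28.
Normal equations: [[82, 18]; [18, 5]]·[p, q]ᵀ = [141, 28]ᵀ.
Determinant 82·5 − 18² = 86.
p = (141·5 − 18·28)/86 = 201/86; q = (82·28 − 18·141)/86 = -121/43.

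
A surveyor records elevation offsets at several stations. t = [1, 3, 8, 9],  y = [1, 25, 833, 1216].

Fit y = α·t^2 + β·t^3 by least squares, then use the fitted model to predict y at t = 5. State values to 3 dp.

ŷ = 173.848

Compute the Gram sums: Σt^2·t^2 = 10739, Σt^2·t^3 = 92061, Σt^3·t^3 = 794315.
Moment sums: Σt^2·y = 152034, Σt^3·y = 1313636.
So XᵀX·[α, β]ᵀ = Xᵀy: [[10739, 92061]; [92061, 794315]]·[α, β]ᵀ = [152034, 1313636]ᵀ.
Determinant 10739·794315 − 92061² = 54921064.
α = (152034·794315 − 92061·1313636)/54921064 = -85878543/27460532; β = (10739·1313636 − 92061·152034)/54921064 = 55367465/27460532.
At t = 5: ŷ = (-85878543/27460532)·(25) + (55367465/27460532)·(125) = 2386984775/13730266.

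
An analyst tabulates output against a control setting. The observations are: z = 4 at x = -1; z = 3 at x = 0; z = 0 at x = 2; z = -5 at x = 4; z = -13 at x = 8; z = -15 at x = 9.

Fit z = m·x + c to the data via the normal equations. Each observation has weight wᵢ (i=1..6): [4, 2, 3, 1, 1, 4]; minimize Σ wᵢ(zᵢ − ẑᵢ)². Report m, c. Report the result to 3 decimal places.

m = -1.947, c = 2.758

Forming AᵀWA = [[420, 50]; [50, 15]] and AᵀWz = [-680, -56]ᵀ gives AᵀWA·[m, c]ᵀ = AᵀWz.
Δ = 420·15 − 50² = 3800.
m = ((-680)·15 − 50·(-56))/3800 = -37/19; c = (420·(-56) − 50·(-680))/3800 = 262/95.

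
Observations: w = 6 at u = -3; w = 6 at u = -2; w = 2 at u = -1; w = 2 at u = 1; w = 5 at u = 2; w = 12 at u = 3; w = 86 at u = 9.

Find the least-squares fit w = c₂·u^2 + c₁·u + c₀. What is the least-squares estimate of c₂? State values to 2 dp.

Compute the Gram sums: Σu^2·u^2 = 6757, Σu^2·u = 729, Σu^2 = 109, Σu·u = 109, Σu = 9, Σ1 = 7.
For Mᵀw: Σu^2·w = 7176, Σu·w = 790, Σw = 119.
MᵀM·[c₂, c₁, c₀]ᵀ = Mᵀw becomes [[6757, 729, 109]; [729, 109, 9]; [109, 9, 7]]·[c₂, c₁, c₀]ᵀ = [7176, 790, 119]ᵀ.
Inverting the 3×3 Gram matrix, [c₂, c₁, c₀]ᵀ = [251143/255864, 51655/85288, 4282/4569]ᵀ.

c₂ = 0.98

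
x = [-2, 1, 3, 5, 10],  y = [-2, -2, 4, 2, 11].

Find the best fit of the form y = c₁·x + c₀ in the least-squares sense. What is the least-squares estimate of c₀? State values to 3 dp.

From the data, Σx·x = 139, Σx = 17, Σ1 = 5.
Right-hand side: Σx·y = 134, Σy = 13.
det = 139·5 − 17² = 406.
c₁ = (134·5 − 17·13)/406 = 449/406; c₀ = (139·13 − 17·134)/406 = -471/406.

c₀ = -1.160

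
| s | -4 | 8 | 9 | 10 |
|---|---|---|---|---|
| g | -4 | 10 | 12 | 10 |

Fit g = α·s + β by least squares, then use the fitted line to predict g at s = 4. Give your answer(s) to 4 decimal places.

ĝ = 5.0563

From the data, Σs·s = 261, Σs = 23, Σ1 = 4.
Moment sums: Σs·g = 304, Σg = 28.
So XᵀX·[α, β]ᵀ = Xᵀg: [[261, 23]; [23, 4]]·[α, β]ᵀ = [304, 28]ᵀ.
Δ = 261·4 − 23² = 515.
α = (304·4 − 23·28)/515 = 572/515; β = (261·28 − 23·304)/515 = 316/515.
At s = 4: ĝ = (572/515)·(4) + (316/515)·(1) = 2604/515.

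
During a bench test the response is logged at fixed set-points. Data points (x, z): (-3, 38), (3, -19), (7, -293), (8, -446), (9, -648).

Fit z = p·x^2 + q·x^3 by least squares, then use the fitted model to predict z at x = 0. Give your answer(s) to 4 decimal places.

ẑ = 0.0000

Normal-equation sums: Σx^2·x^2 = 13220, Σx^2·x^3 = 108624, Σx^3·x^3 = 912692.
Moment sums: Σx^2·z = -95218, Σx^3·z = -802782.
Eliminating q: 912692·(row 1) − 108624·(row 2) gives 266614864·p = 912692·(-95218) − 108624·(-802782) = 296685112, so p = 37085639/33326858.
Then q = ((-802782) − 108624·(37085639/33326858))/912692 = -33727251/33326858.
At x = 0: ẑ = (37085639/33326858)·(0) + (-33727251/33326858)·(0) = 0.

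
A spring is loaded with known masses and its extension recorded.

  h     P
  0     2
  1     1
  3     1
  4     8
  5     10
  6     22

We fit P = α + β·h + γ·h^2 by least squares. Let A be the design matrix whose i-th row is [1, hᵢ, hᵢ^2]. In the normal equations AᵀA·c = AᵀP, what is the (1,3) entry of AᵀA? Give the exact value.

87

Row 1 ↔ basis 1, column 3 ↔ basis h^2, so (AᵀA)_{1,3} = Σᵢ h^2 = (1)·(0) + (1)·(1) + (1)·(9) + (1)·(16) + (1)·(25) + (1)·(36) = 87.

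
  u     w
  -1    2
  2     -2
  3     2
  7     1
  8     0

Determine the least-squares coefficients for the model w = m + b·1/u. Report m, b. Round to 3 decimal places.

m = 0.633, b = -1.614

Forming AᵀA = [[5, 17/168]; [17/168, 39433/28224]] and Aᵀw = [3, -46/21]ᵀ gives AᵀA·[m, b]ᵀ = Aᵀw.
Eliminating b: (39433/28224)·(row 1) − (17/168)·(row 2) gives (49219/7056)·m = (39433/28224)·3 − (17/168)·(-46/21) = 124555/28224, so m = 124555/196876.
Then b = ((-46/21) − (17/168)·(124555/196876))/(39433/28224) = -79422/49219.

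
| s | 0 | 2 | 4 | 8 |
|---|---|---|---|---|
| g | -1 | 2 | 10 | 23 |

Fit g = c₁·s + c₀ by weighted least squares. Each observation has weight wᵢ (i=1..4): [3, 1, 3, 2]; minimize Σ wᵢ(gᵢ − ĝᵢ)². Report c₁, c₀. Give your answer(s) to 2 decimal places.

c₁ = 3.03, c₀ = -1.75

From the data, Σwᵢ·s·s = 180, Σwᵢ·s = 30, Σwᵢ·1 = 9.
Moment sums: Σwᵢ·s·g = 492, Σwᵢ·g = 75.
So AᵀWA·[c₁, c₀]ᵀ = AᵀWg: [[180, 30]; [30, 9]]·[c₁, c₀]ᵀ = [492, 75]ᵀ.
Eliminating c₀: 9·(row 1) − 30·(row 2) gives 720·c₁ = 9·492 − 30·75 = 2178, so c₁ = 121/40.
Then c₀ = (75 − 30·(121/40))/9 = -7/4.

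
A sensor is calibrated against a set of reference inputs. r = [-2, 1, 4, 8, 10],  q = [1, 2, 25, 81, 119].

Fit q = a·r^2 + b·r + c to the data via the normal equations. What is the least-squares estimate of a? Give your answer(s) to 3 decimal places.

a = 0.989

From the data, Σr^2·r^2 = 14369, Σr^2·r = 1569, Σr^2 = 185, Σr·r = 185, Σr = 21, Σ1 = 5.
Moment sums: Σr^2·q = 17490, Σr·q = 1938, Σq = 228.
So MᵀM·[a, b, c]ᵀ = Mᵀq: [[14369, 1569, 185]; [1569, 185, 21]; [185, 21, 5]]·[a, b, c]ᵀ = [17490, 1938, 228]ᵀ.
Solving the 3×3 system (Gaussian elimination) gives a = 631/638, b = 1299/638, c = 5/11.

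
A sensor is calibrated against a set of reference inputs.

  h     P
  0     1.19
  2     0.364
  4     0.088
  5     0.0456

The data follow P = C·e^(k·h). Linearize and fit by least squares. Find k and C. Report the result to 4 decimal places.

k = -0.6580, C = 1.2472

Let Y = ln P. Fitting Y = k·h + ln C by least squares:
Σh = 11.0000, Σ(h)² = 45.0000, Σln P = -6.3549, Σh·ln P = -27.1821.
Equations: 45.0000·k + 11.0000·ln C = -27.1821;  11.0000·k + 4·ln C = -6.3549.
Δ = 45.0000·4 − (11.0000)² = 59.0000; k = (-27.1821·4 − 11.0000·-6.3549)/59.0000 = -0.65804, ln C = (45.0000·-6.3549 − 11.0000·-27.1821)/59.0000 = 0.22088, so C = exp(0.22088) = 1.24718.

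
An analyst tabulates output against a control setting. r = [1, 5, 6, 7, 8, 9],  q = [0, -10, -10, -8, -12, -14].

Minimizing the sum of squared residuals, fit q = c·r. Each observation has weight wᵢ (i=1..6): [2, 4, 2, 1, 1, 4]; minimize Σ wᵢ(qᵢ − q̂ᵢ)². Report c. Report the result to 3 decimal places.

From the data, Σwᵢ·r·r = 611.
And Σwᵢ·r·q = -976.
MᵀWM·[c]ᵀ = MᵀWq becomes [[611]]·[c]ᵀ = [-976]ᵀ.
c = (-976)/611 = -1.59738.

c = -1.597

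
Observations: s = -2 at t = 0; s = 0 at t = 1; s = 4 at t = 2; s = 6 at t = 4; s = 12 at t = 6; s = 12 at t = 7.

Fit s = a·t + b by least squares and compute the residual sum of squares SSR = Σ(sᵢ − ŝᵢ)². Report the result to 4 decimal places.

SSR = 5.1525

Setting ∂/∂a … = 0 gives: 106·a + 20·b = 188;  20·a + 6·b = 32.
Eliminating b: 6·(row 1) − 20·(row 2) gives 236·a = 6·188 − 20·32 = 488, so a = 122/59.
Then b = (32 − 20·(122/59))/6 = -92/59.
Residuals: -26/59, -30/59, 84/59, -42/59, 68/59, -54/59; SSR = 304/59.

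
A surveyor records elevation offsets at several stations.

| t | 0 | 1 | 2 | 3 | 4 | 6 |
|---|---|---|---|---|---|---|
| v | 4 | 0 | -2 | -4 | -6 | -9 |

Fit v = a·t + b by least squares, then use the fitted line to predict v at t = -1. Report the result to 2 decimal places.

v̂ = 4.81

Normal-equation sums: Σt·t = 66, Σt = 16, Σ1 = 6.
Moment sums: Σt·v = -94, Σv = -17.
Normal equations: [[66, 16]; [16, 6]]·[a, b]ᵀ = [-94, -17]ᵀ.
Eliminating b: 6·(row 1) − 16·(row 2) gives 140·a = 6·(-94) − 16·(-17) = -292, so a = -73/35.
Then b = ((-17) − 16·(-73/35))/6 = 191/70.
At t = -1: v̂ = (-73/35)·(-1) + (191/70)·(1) = 337/70.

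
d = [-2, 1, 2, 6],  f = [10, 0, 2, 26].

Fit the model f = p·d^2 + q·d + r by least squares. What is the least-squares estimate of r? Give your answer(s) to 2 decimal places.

r = 1.60

Forming MᵀM = [[1329, 217, 45]; [217, 45, 7]; [45, 7, 4]] and Mᵀf = [984, 140, 38]ᵀ gives MᵀM·[p, q, r]ᵀ = Mᵀf.
Row-reducing yields p = 1008/979, q = -2058/979, r = 142/89.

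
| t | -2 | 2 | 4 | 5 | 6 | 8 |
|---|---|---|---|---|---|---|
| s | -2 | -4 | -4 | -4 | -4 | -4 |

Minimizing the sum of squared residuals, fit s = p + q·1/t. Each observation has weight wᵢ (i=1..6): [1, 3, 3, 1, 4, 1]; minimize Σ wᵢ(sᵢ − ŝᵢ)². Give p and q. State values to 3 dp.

With design matrix A, AᵀWA = [[13, 329/120]; [329/120, 19501/14400]] and AᵀWs = [-50, -359/30]ᵀ.
det = 13·(19501/14400) − (329/120)² = 6053/600.
p = ((-50)·(19501/14400) − (329/120)·(-359/30))/(6053/600) = -251303/72636; q = (13·(-359/30) − (329/120)·(-50))/(6053/600) = -11090/6053.

p = -3.460, q = -1.832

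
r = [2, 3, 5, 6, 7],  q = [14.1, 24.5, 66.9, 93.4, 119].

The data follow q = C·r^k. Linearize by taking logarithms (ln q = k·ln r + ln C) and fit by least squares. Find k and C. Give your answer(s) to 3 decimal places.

k = 1.751, C = 3.947

Linearized form: ln q = k·ln r + ln C. From the 5 transformed points,
Σln r = 7.1389, Σ(ln r)² = 11.2747, Σln q = 19.3641, Σln r·ln q = 29.5418.
Equations: 11.2747·k + 7.1389·ln C = 29.5418;  7.1389·k + 5·ln C = 19.3641.
Solving (det = 5.4099): k = 1.75082, ln C = 1.37303, so C = exp(1.37303) = 3.94731.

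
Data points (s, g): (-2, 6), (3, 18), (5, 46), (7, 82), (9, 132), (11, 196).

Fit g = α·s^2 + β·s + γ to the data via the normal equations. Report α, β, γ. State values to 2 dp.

α = 1.51, β = 0.96, γ = 1.94

Forming XᵀX = [[24325, 2547, 289]; [2547, 289, 33]; [289, 33, 6]] and Xᵀg = [39762, 4190, 480]ᵀ gives XᵀX·[α, β, γ]ᵀ = Xᵀg.
Inverting the 3×3 Gram matrix, [α, β, γ]ᵀ = [91467/60514, 151/158, 58689/30257]ᵀ.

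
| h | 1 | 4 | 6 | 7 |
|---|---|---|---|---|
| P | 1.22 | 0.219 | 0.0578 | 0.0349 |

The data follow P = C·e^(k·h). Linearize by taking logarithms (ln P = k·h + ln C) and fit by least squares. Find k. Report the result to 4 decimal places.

Let Y = ln P. Fitting Y = k·h + ln C by least squares:
Σh = 18.0000, Σ(h)² = 102.0000, Σln P = -7.5259, Σh·ln P = -46.4674.
Equations: 102.0000·k + 18.0000·ln C = -46.4674;  18.0000·k + 4·ln C = -7.5259.
Slope k = (n·Σh·ln P − Σh·Σln P)/(n·Σ(h)² − (Σh)²) = (4·-46.4674 − 18.0000·-7.5259)/84.0000 = -0.60005; ln C = (Σln P − k·Σh)/n = 0.81874.

k = -0.6000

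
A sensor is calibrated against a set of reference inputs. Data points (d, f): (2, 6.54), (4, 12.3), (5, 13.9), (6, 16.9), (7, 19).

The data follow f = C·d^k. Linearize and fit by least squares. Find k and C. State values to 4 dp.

Let Y = ln f. Fitting Y = k·ln d + ln C by least squares:
AᵀA = [[11.9895, 7.4265]; [7.4265, 5]], rhs = [19.8121, 12.7912]ᵀ  (here Σln d = 7.4265, Σ(ln d)² = 11.9895, Σln f = 12.7912, Σln d·ln f = 19.8121).
Solving (det = 4.7940): k = 0.84816, ln C = 1.29846, so C = exp(1.29846) = 3.66366.

k = 0.8482, C = 3.6637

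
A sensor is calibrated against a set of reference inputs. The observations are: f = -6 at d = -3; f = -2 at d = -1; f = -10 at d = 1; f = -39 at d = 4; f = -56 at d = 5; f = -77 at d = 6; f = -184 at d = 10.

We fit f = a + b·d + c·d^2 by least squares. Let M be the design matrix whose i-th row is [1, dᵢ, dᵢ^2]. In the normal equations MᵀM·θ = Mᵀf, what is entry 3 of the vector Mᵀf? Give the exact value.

-23262

Entry 3 ↔ basis d^2, so (Mᵀf)_{3} = Σᵢ (d^2)·fᵢ = (9)·(-6) + (1)·(-2) + (1)·(-10) + (16)·(-39) + (25)·(-56) + (36)·(-77) + (100)·(-184) = -23262.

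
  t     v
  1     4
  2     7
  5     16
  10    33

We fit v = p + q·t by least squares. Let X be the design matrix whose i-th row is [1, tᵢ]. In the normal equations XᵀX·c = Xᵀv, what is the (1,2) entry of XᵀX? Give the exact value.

Row 1 ↔ basis 1, column 2 ↔ basis t, so (XᵀX)_{1,2} = Σᵢ t = (1)·(1) + (1)·(2) + (1)·(5) + (1)·(10) = 18.

18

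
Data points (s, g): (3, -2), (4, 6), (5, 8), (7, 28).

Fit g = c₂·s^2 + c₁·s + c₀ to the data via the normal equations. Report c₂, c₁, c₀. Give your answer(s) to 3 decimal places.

c₂ = 0.864, c₁ = -1.445, c₀ = -4.509

Forming XᵀX = [[3363, 559, 99]; [559, 99, 19]; [99, 19, 4]] and Xᵀg = [1650, 254, 40]ᵀ gives XᵀX·[c₂, c₁, c₀]ᵀ = Xᵀg.
Row-reducing yields c₂ = 19/22, c₁ = -159/110, c₀ = -248/55.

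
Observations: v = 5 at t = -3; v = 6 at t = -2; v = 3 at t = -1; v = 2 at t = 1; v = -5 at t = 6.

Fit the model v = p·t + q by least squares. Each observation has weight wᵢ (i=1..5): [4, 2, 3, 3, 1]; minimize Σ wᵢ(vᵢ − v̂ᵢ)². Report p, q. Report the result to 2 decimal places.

p = -1.08, q = 2.40

With design matrix M, MᵀWM = [[86, -10]; [-10, 13]] and MᵀWv = [-117, 42]ᵀ.
Δ = 86·13 − (-10)² = 1018.
p = ((-117)·13 − (-10)·42)/1018 = -1101/1018; q = (86·42 − (-10)·(-117))/1018 = 1221/509.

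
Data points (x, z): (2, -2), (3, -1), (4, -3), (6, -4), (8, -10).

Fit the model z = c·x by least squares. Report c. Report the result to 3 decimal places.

Entries of MᵀM: Σx·x = 129.
For Mᵀz: Σx·z = -123.
So MᵀM·[c]ᵀ = Mᵀz: [[129]]·[c]ᵀ = [-123]ᵀ.
Hence c = -123 / 129 ≈ -0.953488.

c = -0.953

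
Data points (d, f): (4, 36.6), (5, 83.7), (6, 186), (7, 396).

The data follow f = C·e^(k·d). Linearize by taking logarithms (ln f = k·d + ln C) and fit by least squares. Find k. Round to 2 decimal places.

Linearized form: ln f = k·d + ln C. From the 4 transformed points,
Σd = 22.0000, Σ(d)² = 126.0000, Σln f = 19.2344, Σd·ln f = 109.7608.
Equations: 126.0000·k + 22.0000·ln C = 109.7608;  22.0000·k + 4·ln C = 19.2344.
Solving (det = 20.0000): k = 0.79426, ln C = 0.44018.

k = 0.79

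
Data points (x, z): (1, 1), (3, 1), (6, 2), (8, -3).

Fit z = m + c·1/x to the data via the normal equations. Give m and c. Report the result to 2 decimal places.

The normal equations are: 4·m + (13/8)·c = 1;  (13/8)·m + (665/576)·c = 31/24.
det = 4·(665/576) − (13/8)² = 1139/576.
m = (1·(665/576) − (13/8)·(31/24))/(1139/576) = -32/67; c = (4·(31/24) − (13/8)·1)/(1139/576) = 120/67.

m = -0.48, c = 1.79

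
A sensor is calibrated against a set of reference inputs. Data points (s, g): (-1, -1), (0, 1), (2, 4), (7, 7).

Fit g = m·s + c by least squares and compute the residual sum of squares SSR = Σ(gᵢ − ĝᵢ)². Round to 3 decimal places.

Compute the Gram sums: Σs·s = 54, Σs = 8, Σ1 = 4.
For Xᵀg: Σs·g = 58, Σg = 11.
det = 54·4 − 8² = 152.
m = (58·4 − 8·11)/152 = 18/19; c = (54·11 − 8·58)/152 = 65/76.
Residuals: -69/76, 11/76, 5/4, -37/76; SSR = 201/76.

SSR = 2.645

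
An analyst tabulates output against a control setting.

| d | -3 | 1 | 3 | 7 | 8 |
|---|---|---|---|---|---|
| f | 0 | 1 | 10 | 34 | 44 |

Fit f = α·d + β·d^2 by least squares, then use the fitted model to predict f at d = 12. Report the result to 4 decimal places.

f̂ = 89.0337

Setting ∂/∂α … = 0 gives: 132·α + 856·β = 621;  856·α + 6660·β = 4573.
Determinant 132·6660 − 856² = 146384.
α = (621·6660 − 856·4573)/146384 = 55343/36596; β = (132·4573 − 856·621)/146384 = 18015/36596.
At d = 12: f̂ = (55343/36596)·(12) + (18015/36596)·(144) = 116367/1307.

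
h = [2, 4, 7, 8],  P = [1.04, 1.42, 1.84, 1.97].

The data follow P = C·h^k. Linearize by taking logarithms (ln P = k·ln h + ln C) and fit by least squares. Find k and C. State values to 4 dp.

Linearized form: ln P = k·ln h + ln C. From the 4 transformed points,
Σln h = 6.1048, Σ(ln h)² = 10.5129, Σln P = 1.6777, Σln h·ln P = 3.1098.
Normal system: [[10.5129, 6.1048]; [6.1048, 4]]·[k, ln C]ᵀ = [3.1098, 1.6777]ᵀ.
Slope k = (n·Σln h·ln P − Σln h·Σln P)/(n·Σ(ln h)² − (Σln h)²) = (4·3.1098 − 6.1048·1.6777)/4.7831 = 0.45937; ln C = (Σln P − k·Σln h)/n = -0.28168, so C = exp(-0.28168) = 0.75452.

k = 0.4594, C = 0.7545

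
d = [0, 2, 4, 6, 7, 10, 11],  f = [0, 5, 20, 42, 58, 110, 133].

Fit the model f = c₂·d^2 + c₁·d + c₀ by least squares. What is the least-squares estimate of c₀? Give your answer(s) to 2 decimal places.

c₀ = -0.54

Compute the Gram sums: Σd^2·d^2 = 28610, Σd^2·d = 2962, Σd^2 = 326, Σd·d = 326, Σd = 40, Σ1 = 7.
Right-hand side: Σd^2·f = 31787, Σd·f = 3311, Σf = 368.
Normal equations: [[28610, 2962, 326]; [2962, 326, 40]; [326, 40, 7]]·[c₂, c₁, c₀]ᵀ = [31787, 3311, 368]ᵀ.
Row-reducing yields c₂ = 173743/175224, c₁ = 212743/175224, c₀ = -15893/29204.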